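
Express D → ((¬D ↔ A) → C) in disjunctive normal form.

¬D ∨ A ∧ D ∨ C

D → ((¬D ↔ A) → C)
≡ ¬D ∨ ((¬D ↔ A) → C)
≡ ¬D ∨ ¬(¬D ↔ A) ∨ C
≡ ¬D ∨ ¬((¬D → A) ∧ (A → ¬D)) ∨ C
≡ ¬D ∨ ¬((¬¬D ∨ A) ∧ (A → ¬D)) ∨ C
≡ ¬D ∨ ¬((¬¬D ∨ A) ∧ (¬A ∨ ¬D)) ∨ C
≡ ¬D ∨ ¬(¬¬D ∨ A) ∨ ¬(¬A ∨ ¬D) ∨ C
≡ ¬D ∨ ¬¬¬D ∧ ¬A ∨ ¬(¬A ∨ ¬D) ∨ C
≡ ¬D ∨ ¬D ∧ ¬A ∨ ¬(¬A ∨ ¬D) ∨ C
≡ ¬D ∨ ¬D ∧ ¬A ∨ ¬¬A ∧ ¬¬D ∨ C
≡ ¬D ∨ ¬D ∧ ¬A ∨ A ∧ ¬¬D ∨ C
≡ ¬D ∨ ¬D ∧ ¬A ∨ A ∧ D ∨ C
≡ ¬D ∨ A ∧ D ∨ C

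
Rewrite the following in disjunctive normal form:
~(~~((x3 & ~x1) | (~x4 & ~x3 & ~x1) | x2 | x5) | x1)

~(~~((x3 & ~x1) | (~x4 & ~x3 & ~x1) | x2 | x5) | x1)
= ~~~((x3 & ~x1) | (~x4 & ~x3 & ~x1) | x2 | x5) & ~x1
= ~((x3 & ~x1) | (~x4 & ~x3 & ~x1) | x2 | x5) & ~x1
= ~(x3 & ~x1) & ~(~x4 & ~x3 & ~x1) & ~x2 & ~x5 & ~x1
= (~x3 | ~~x1) & ~(~x4 & ~x3 & ~x1) & ~x2 & ~x5 & ~x1
= (~x3 | x1) & ~(~x4 & ~x3 & ~x1) & ~x2 & ~x5 & ~x1
= (~x3 | x1) & (~~x4 | ~~x3 | ~~x1) & ~x2 & ~x5 & ~x1
= (~x3 | x1) & (x4 | ~~x3 | ~~x1) & ~x2 & ~x5 & ~x1
= (~x3 | x1) & (x4 | x3 | ~~x1) & ~x2 & ~x5 & ~x1
= (~x3 | x1) & (x4 | x3 | x1) & ~x2 & ~x5 & ~x1
= (~x3 & x4 & ~x2 & ~x5 & ~x1) | (~x3 & x3 & ~x2 & ~x5 & ~x1) | (~x3 & x1 & ~x2 & ~x5 & ~x1) | (x1 & x4 & ~x2 & ~x5 & ~x1) | (x1 & x3 & ~x2 & ~x5 & ~x1) | (x1 & x1 & ~x2 & ~x5 & ~x1)
= ~x3 & x4 & ~x2 & ~x5 & ~x1

~x3 & x4 & ~x2 & ~x5 & ~x1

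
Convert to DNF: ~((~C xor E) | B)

~((~C xor E) | B)
≡ ~((~C & ~E) | (~~C & E) | B)   [expand xor]
≡ ~(~C & ~E) & ~(~~C & E) & ~B   [De Morgan]
≡ (~~C | ~~E) & ~(~~C & E) & ~B   [De Morgan]
≡ (C | ~~E) & ~(~~C & E) & ~B   [double negation]
≡ (C | E) & ~(~~C & E) & ~B   [double negation]
≡ (C | E) & (~~~C | ~E) & ~B   [De Morgan]
≡ (C | E) & (~C | ~E) & ~B   [double negation]
≡ (C & ~C & ~B) | (C & ~E & ~B) | (E & ~C & ~B) | (E & ~E & ~B)   [distribute & over |]
≡ (C & ~E & ~B) | (E & ~C & ~B)   [simplify]

(C & ~E & ~B) | (E & ~C & ~B)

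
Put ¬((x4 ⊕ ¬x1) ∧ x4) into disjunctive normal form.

(¬x1 ∧ x4) ∨ ¬x4

¬((x4 ⊕ ¬x1) ∧ x4)
≡ ¬(((x4 ∧ ¬¬x1) ∨ (¬x4 ∧ ¬x1)) ∧ x4)   [expand ⊕]
≡ ¬((x4 ∧ ¬¬x1) ∨ (¬x4 ∧ ¬x1)) ∨ ¬x4   [De Morgan]
≡ (¬(x4 ∧ ¬¬x1) ∧ ¬(¬x4 ∧ ¬x1)) ∨ ¬x4   [De Morgan]
≡ ((¬x4 ∨ ¬¬¬x1) ∧ ¬(¬x4 ∧ ¬x1)) ∨ ¬x4   [De Morgan]
≡ ((¬x4 ∨ ¬x1) ∧ ¬(¬x4 ∧ ¬x1)) ∨ ¬x4   [double negation]
≡ ((¬x4 ∨ ¬x1) ∧ (¬¬x4 ∨ ¬¬x1)) ∨ ¬x4   [De Morgan]
≡ ((¬x4 ∨ ¬x1) ∧ (x4 ∨ ¬¬x1)) ∨ ¬x4   [double negation]
≡ ((¬x4 ∨ ¬x1) ∧ (x4 ∨ x1)) ∨ ¬x4   [double negation]
≡ (¬x4 ∧ x4) ∨ (¬x4 ∧ x1) ∨ (¬x1 ∧ x4) ∨ (¬x1 ∧ x1) ∨ ¬x4   [distribute ∧ over ∨]
≡ (¬x1 ∧ x4) ∨ ¬x4   [simplify]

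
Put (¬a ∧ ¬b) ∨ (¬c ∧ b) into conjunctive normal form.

(¬a ∧ ¬b) ∨ (¬c ∧ b)
≡ (¬a ∨ ¬c) ∧ (¬a ∨ b) ∧ (¬b ∨ ¬c) ∧ (¬b ∨ b)   [distribute ∨ over ∧]
≡ (¬a ∨ ¬c) ∧ (¬a ∨ b) ∧ (¬b ∨ ¬c)   [simplify]

(¬a ∨ ¬c) ∧ (¬a ∨ b) ∧ (¬b ∨ ¬c)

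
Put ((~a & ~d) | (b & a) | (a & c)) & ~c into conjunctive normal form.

(~a | b | c) & (~d | b | c) & (~d | a) & ~c

((~a & ~d) | (b & a) | (a & c)) & ~c
≡ (~a | b | a) & (~a | b | c) & (~a | a | a) & (~a | a | c) & (~d | b | a) & (~d | b | c) & (~d | a | a) & (~d | a | c) & ~c   (distribute | over &)
≡ (~a | b | c) & (~d | b | c) & (~d | a) & ~c   (simplify)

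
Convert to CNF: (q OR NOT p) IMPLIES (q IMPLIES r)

(q OR NOT p) IMPLIES (q IMPLIES r)
= NOT (q OR NOT p) OR (q IMPLIES r)   [eliminate IMPLIES]
= NOT (q OR NOT p) OR NOT q OR r   [eliminate IMPLIES]
= (NOT q AND NOT NOT p) OR NOT q OR r   [De Morgan]
= (NOT q AND p) OR NOT q OR r   [double negation]
= (NOT q OR NOT q OR r) AND (p OR NOT q OR r)   [distribute OR over AND]
= NOT q OR r   [simplify]

NOT q OR r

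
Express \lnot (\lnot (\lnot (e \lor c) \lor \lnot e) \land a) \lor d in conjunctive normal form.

\lnot (\lnot (\lnot (e \lor c) \lor \lnot e) \land a) \lor d
= \lnot \lnot (\lnot (e \lor c) \lor \lnot e) \lor \lnot a \lor d   [De Morgan]
= \lnot (e \lor c) \lor \lnot e \lor \lnot a \lor d   [double negation]
= (\lnot e \land \lnot c) \lor \lnot e \lor \lnot a \lor d   [De Morgan]
= (\lnot e \lor \lnot e \lor \lnot a \lor d) \land (\lnot c \lor \lnot e \lor \lnot a \lor d)   [distribute \lor over \land]
= \lnot e \lor \lnot a \lor d   [simplify]

\lnot e \lor \lnot a \lor d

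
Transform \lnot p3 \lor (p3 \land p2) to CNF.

\lnot p3 \lor p2

\lnot p3 \lor (p3 \land p2)
≡ (\lnot p3 \lor p3) \land (\lnot p3 \lor p2)   — distribute \lor over \land
≡ \lnot p3 \lor p2   — simplify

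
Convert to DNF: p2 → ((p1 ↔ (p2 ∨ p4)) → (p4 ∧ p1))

¬p2 ∨ (p2 ∧ ¬p1) ∨ (p4 ∧ ¬p1) ∨ (p4 ∧ p1)

p2 → ((p1 ↔ (p2 ∨ p4)) → (p4 ∧ p1))
≡ ¬p2 ∨ ((p1 ↔ (p2 ∨ p4)) → (p4 ∧ p1))
≡ ¬p2 ∨ ¬(p1 ↔ (p2 ∨ p4)) ∨ (p4 ∧ p1)
≡ ¬p2 ∨ ¬((p1 → (p2 ∨ p4)) ∧ ((p2 ∨ p4) → p1)) ∨ (p4 ∧ p1)
≡ ¬p2 ∨ ¬((¬p1 ∨ p2 ∨ p4) ∧ ((p2 ∨ p4) → p1)) ∨ (p4 ∧ p1)
≡ ¬p2 ∨ ¬((¬p1 ∨ p2 ∨ p4) ∧ (¬(p2 ∨ p4) ∨ p1)) ∨ (p4 ∧ p1)
≡ ¬p2 ∨ ¬(¬p1 ∨ p2 ∨ p4) ∨ ¬(¬(p2 ∨ p4) ∨ p1) ∨ (p4 ∧ p1)
≡ ¬p2 ∨ (¬¬p1 ∧ ¬p2 ∧ ¬p4) ∨ ¬(¬(p2 ∨ p4) ∨ p1) ∨ (p4 ∧ p1)
≡ ¬p2 ∨ (p1 ∧ ¬p2 ∧ ¬p4) ∨ ¬(¬(p2 ∨ p4) ∨ p1) ∨ (p4 ∧ p1)
≡ ¬p2 ∨ (p1 ∧ ¬p2 ∧ ¬p4) ∨ (¬¬(p2 ∨ p4) ∧ ¬p1) ∨ (p4 ∧ p1)
≡ ¬p2 ∨ (p1 ∧ ¬p2 ∧ ¬p4) ∨ ((p2 ∨ p4) ∧ ¬p1) ∨ (p4 ∧ p1)
≡ ¬p2 ∨ (p1 ∧ ¬p2 ∧ ¬p4) ∨ (p2 ∧ ¬p1) ∨ (p4 ∧ ¬p1) ∨ (p4 ∧ p1)
≡ ¬p2 ∨ (p2 ∧ ¬p1) ∨ (p4 ∧ ¬p1) ∨ (p4 ∧ p1)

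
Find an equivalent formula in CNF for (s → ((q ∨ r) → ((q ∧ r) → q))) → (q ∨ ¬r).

q ∨ ¬r

(s → ((q ∨ r) → ((q ∧ r) → q))) → (q ∨ ¬r)
= ¬(s → ((q ∨ r) → ((q ∧ r) → q))) ∨ q ∨ ¬r   [eliminate →]
= ¬(¬s ∨ ((q ∨ r) → ((q ∧ r) → q))) ∨ q ∨ ¬r   [eliminate →]
= ¬(¬s ∨ ¬(q ∨ r) ∨ ((q ∧ r) → q)) ∨ q ∨ ¬r   [eliminate →]
= ¬(¬s ∨ ¬(q ∨ r) ∨ ¬(q ∧ r) ∨ q) ∨ q ∨ ¬r   [eliminate →]
= (¬¬s ∧ ¬¬(q ∨ r) ∧ ¬¬(q ∧ r) ∧ ¬q) ∨ q ∨ ¬r   [De Morgan]
= (s ∧ ¬¬(q ∨ r) ∧ ¬¬(q ∧ r) ∧ ¬q) ∨ q ∨ ¬r   [double negation]
= (s ∧ (q ∨ r) ∧ ¬¬(q ∧ r) ∧ ¬q) ∨ q ∨ ¬r   [double negation]
= (s ∧ (q ∨ r) ∧ q ∧ r ∧ ¬q) ∨ q ∨ ¬r   [double negation]
= (s ∨ q ∨ ¬r) ∧ (q ∨ r ∨ q ∨ ¬r) ∧ (q ∨ q ∨ ¬r) ∧ (r ∨ q ∨ ¬r) ∧ (¬q ∨ q ∨ ¬r)   [distribute ∨ over ∧]
= q ∨ ¬r   [simplify]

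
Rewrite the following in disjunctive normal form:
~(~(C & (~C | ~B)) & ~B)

(C & ~B) | B

~(~(C & (~C | ~B)) & ~B)
≡ ~~(C & (~C | ~B)) | ~~B   (De Morgan)
≡ (C & (~C | ~B)) | ~~B   (double negation)
≡ (C & (~C | ~B)) | B   (double negation)
≡ (C & ~C) | (C & ~B) | B   (distribute & over |)
≡ (C & ~B) | B   (simplify)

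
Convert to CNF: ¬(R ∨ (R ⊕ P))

¬R ∧ (¬P ∨ R)

¬(R ∨ (R ⊕ P))
⇔ ¬(R ∨ ((R ∨ P) ∧ ¬(R ∧ P)))   [expand ⊕]
⇔ ¬R ∧ ¬((R ∨ P) ∧ ¬(R ∧ P))   [De Morgan]
⇔ ¬R ∧ (¬(R ∨ P) ∨ ¬¬(R ∧ P))   [De Morgan]
⇔ ¬R ∧ ((¬R ∧ ¬P) ∨ ¬¬(R ∧ P))   [De Morgan]
⇔ ¬R ∧ ((¬R ∧ ¬P) ∨ (R ∧ P))   [double negation]
⇔ ¬R ∧ (¬R ∨ R) ∧ (¬R ∨ P) ∧ (¬P ∨ R) ∧ (¬P ∨ P)   [distribute ∨ over ∧]
⇔ ¬R ∧ (¬P ∨ R)   [simplify]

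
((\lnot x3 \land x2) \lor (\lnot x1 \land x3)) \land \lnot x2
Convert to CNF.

(\lnot x3 \lor \lnot x1) \land (x2 \lor \lnot x1) \land (x2 \lor x3) \land \lnot x2

((\lnot x3 \land x2) \lor (\lnot x1 \land x3)) \land \lnot x2
≡ (\lnot x3 \lor \lnot x1) \land (\lnot x3 \lor x3) \land (x2 \lor \lnot x1) \land (x2 \lor x3) \land \lnot x2   — distribute \lor over \land
≡ (\lnot x3 \lor \lnot x1) \land (x2 \lor \lnot x1) \land (x2 \lor x3) \land \lnot x2   — simplify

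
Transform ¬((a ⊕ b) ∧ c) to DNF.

(¬a ∧ ¬b) ∨ (b ∧ a) ∨ ¬c

¬((a ⊕ b) ∧ c)
≡ ¬(((a ∧ ¬b) ∨ (¬a ∧ b)) ∧ c)   (expand ⊕)
≡ ¬((a ∧ ¬b) ∨ (¬a ∧ b)) ∨ ¬c   (De Morgan)
≡ (¬(a ∧ ¬b) ∧ ¬(¬a ∧ b)) ∨ ¬c   (De Morgan)
≡ ((¬a ∨ ¬¬b) ∧ ¬(¬a ∧ b)) ∨ ¬c   (De Morgan)
≡ ((¬a ∨ b) ∧ ¬(¬a ∧ b)) ∨ ¬c   (double negation)
≡ ((¬a ∨ b) ∧ (¬¬a ∨ ¬b)) ∨ ¬c   (De Morgan)
≡ ((¬a ∨ b) ∧ (a ∨ ¬b)) ∨ ¬c   (double negation)
≡ (¬a ∧ a) ∨ (¬a ∧ ¬b) ∨ (b ∧ a) ∨ (b ∧ ¬b) ∨ ¬c   (distribute ∧ over ∨)
≡ (¬a ∧ ¬b) ∨ (b ∧ a) ∨ ¬c   (simplify)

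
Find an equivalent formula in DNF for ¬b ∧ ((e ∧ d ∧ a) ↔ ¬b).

¬b ∧ e ∧ d ∧ a

¬b ∧ ((e ∧ d ∧ a) ↔ ¬b)
⇔ ¬b ∧ ((e ∧ d ∧ a) → ¬b) ∧ (¬b → (e ∧ d ∧ a))   [eliminate ↔]
⇔ ¬b ∧ (¬(e ∧ d ∧ a) ∨ ¬b) ∧ (¬b → (e ∧ d ∧ a))   [eliminate →]
⇔ ¬b ∧ (¬(e ∧ d ∧ a) ∨ ¬b) ∧ (¬¬b ∨ (e ∧ d ∧ a))   [eliminate →]
⇔ ¬b ∧ (¬e ∨ ¬d ∨ ¬a ∨ ¬b) ∧ (¬¬b ∨ (e ∧ d ∧ a))   [De Morgan]
⇔ ¬b ∧ (¬e ∨ ¬d ∨ ¬a ∨ ¬b) ∧ (b ∨ (e ∧ d ∧ a))   [double negation]
⇔ (¬b ∧ ¬e ∧ b) ∨ (¬b ∧ ¬e ∧ e ∧ d ∧ a) ∨ (¬b ∧ ¬d ∧ b) ∨ (¬b ∧ ¬d ∧ e ∧ d ∧ a) ∨ (¬b ∧ ¬a ∧ b) ∨ (¬b ∧ ¬a ∧ e ∧ d ∧ a) ∨ (¬b ∧ ¬b ∧ b) ∨ (¬b ∧ ¬b ∧ e ∧ d ∧ a)   [distribute ∧ over ∨]
⇔ ¬b ∧ e ∧ d ∧ a   [simplify]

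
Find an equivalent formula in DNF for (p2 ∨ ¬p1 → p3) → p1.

p2 ∧ ¬p3 ∨ ¬p1 ∧ ¬p3 ∨ p1

(p2 ∨ ¬p1 → p3) → p1
⇔ ¬(p2 ∨ ¬p1 → p3) ∨ p1
⇔ ¬(¬(p2 ∨ ¬p1) ∨ p3) ∨ p1
⇔ ¬¬(p2 ∨ ¬p1) ∧ ¬p3 ∨ p1
⇔ (p2 ∨ ¬p1) ∧ ¬p3 ∨ p1
⇔ p2 ∧ ¬p3 ∨ ¬p1 ∧ ¬p3 ∨ p1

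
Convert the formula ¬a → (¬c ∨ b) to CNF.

a ∨ ¬c ∨ b

¬a → (¬c ∨ b)
≡ ¬¬a ∨ ¬c ∨ b   [eliminate →]
≡ a ∨ ¬c ∨ b   [double negation]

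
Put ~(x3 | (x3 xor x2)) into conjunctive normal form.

~x3 & (~x2 | x3)

~(x3 | (x3 xor x2))
≡ ~(x3 | ((x3 | x2) & ~(x3 & x2)))   [expand xor]
≡ ~x3 & ~((x3 | x2) & ~(x3 & x2))   [De Morgan]
≡ ~x3 & (~(x3 | x2) | ~~(x3 & x2))   [De Morgan]
≡ ~x3 & ((~x3 & ~x2) | ~~(x3 & x2))   [De Morgan]
≡ ~x3 & ((~x3 & ~x2) | (x3 & x2))   [double negation]
≡ ~x3 & (~x3 | x3) & (~x3 | x2) & (~x2 | x3) & (~x2 | x2)   [distribute | over &]
≡ ~x3 & (~x2 | x3)   [simplify]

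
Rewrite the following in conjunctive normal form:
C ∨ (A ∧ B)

C ∨ (A ∧ B)
≡ (C ∨ A) ∧ (C ∨ B)   (distribute ∨ over ∧)

(C ∨ A) ∧ (C ∨ B)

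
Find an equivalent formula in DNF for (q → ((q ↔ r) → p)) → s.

(q ∧ r ∧ ¬p) ∨ s

(q → ((q ↔ r) → p)) → s
≡ ¬(q → ((q ↔ r) → p)) ∨ s   (eliminate →)
≡ ¬(¬q ∨ ((q ↔ r) → p)) ∨ s   (eliminate →)
≡ ¬(¬q ∨ ¬(q ↔ r) ∨ p) ∨ s   (eliminate →)
≡ ¬(¬q ∨ ¬((q → r) ∧ (r → q)) ∨ p) ∨ s   (eliminate ↔)
≡ ¬(¬q ∨ ¬((¬q ∨ r) ∧ (r → q)) ∨ p) ∨ s   (eliminate →)
≡ ¬(¬q ∨ ¬((¬q ∨ r) ∧ (¬r ∨ q)) ∨ p) ∨ s   (eliminate →)
≡ (¬¬q ∧ ¬¬((¬q ∨ r) ∧ (¬r ∨ q)) ∧ ¬p) ∨ s   (De Morgan)
≡ (q ∧ ¬¬((¬q ∨ r) ∧ (¬r ∨ q)) ∧ ¬p) ∨ s   (double negation)
≡ (q ∧ (¬q ∨ r) ∧ (¬r ∨ q) ∧ ¬p) ∨ s   (double negation)
≡ (q ∧ ¬q ∧ ¬r ∧ ¬p) ∨ (q ∧ ¬q ∧ q ∧ ¬p) ∨ (q ∧ r ∧ ¬r ∧ ¬p) ∨ (q ∧ r ∧ q ∧ ¬p) ∨ s   (distribute ∧ over ∨)
≡ (q ∧ r ∧ ¬p) ∨ s   (simplify)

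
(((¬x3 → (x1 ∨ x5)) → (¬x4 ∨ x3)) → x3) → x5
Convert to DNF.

(¬x3 ∧ ¬x1 ∧ ¬x5) ∨ (¬x4 ∧ ¬x3) ∨ x5

(((¬x3 → (x1 ∨ x5)) → (¬x4 ∨ x3)) → x3) → x5
≡ ¬(((¬x3 → (x1 ∨ x5)) → (¬x4 ∨ x3)) → x3) ∨ x5   (eliminate →)
≡ ¬(¬((¬x3 → (x1 ∨ x5)) → (¬x4 ∨ x3)) ∨ x3) ∨ x5   (eliminate →)
≡ ¬(¬(¬(¬x3 → (x1 ∨ x5)) ∨ ¬x4 ∨ x3) ∨ x3) ∨ x5   (eliminate →)
≡ ¬(¬(¬(¬¬x3 ∨ x1 ∨ x5) ∨ ¬x4 ∨ x3) ∨ x3) ∨ x5   (eliminate →)
≡ (¬¬(¬(¬¬x3 ∨ x1 ∨ x5) ∨ ¬x4 ∨ x3) ∧ ¬x3) ∨ x5   (De Morgan)
≡ ((¬(¬¬x3 ∨ x1 ∨ x5) ∨ ¬x4 ∨ x3) ∧ ¬x3) ∨ x5   (double negation)
≡ (((¬¬¬x3 ∧ ¬x1 ∧ ¬x5) ∨ ¬x4 ∨ x3) ∧ ¬x3) ∨ x5   (De Morgan)
≡ (((¬x3 ∧ ¬x1 ∧ ¬x5) ∨ ¬x4 ∨ x3) ∧ ¬x3) ∨ x5   (double negation)
≡ (¬x3 ∧ ¬x1 ∧ ¬x5 ∧ ¬x3) ∨ (¬x4 ∧ ¬x3) ∨ (x3 ∧ ¬x3) ∨ x5   (distribute ∧ over ∨)
≡ (¬x3 ∧ ¬x1 ∧ ¬x5) ∨ (¬x4 ∧ ¬x3) ∨ x5   (simplify)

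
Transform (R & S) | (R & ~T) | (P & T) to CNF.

(R & S) | (R & ~T) | (P & T)
= (R | R | P) & (R | R | T) & (R | ~T | P) & (R | ~T | T) & (S | R | P) & (S | R | T) & (S | ~T | P) & (S | ~T | T)
= (R | P) & (R | T) & (S | ~T | P)

(R | P) & (R | T) & (S | ~T | P)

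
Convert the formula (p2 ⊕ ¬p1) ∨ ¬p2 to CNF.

¬p2 ∨ p1

(p2 ⊕ ¬p1) ∨ ¬p2
≡ ((p2 ∨ ¬p1) ∧ ¬(p2 ∧ ¬p1)) ∨ ¬p2   (expand ⊕)
≡ ((p2 ∨ ¬p1) ∧ (¬p2 ∨ ¬¬p1)) ∨ ¬p2   (De Morgan)
≡ ((p2 ∨ ¬p1) ∧ (¬p2 ∨ p1)) ∨ ¬p2   (double negation)
≡ (p2 ∨ ¬p1 ∨ ¬p2) ∧ (¬p2 ∨ p1 ∨ ¬p2)   (distribute ∨ over ∧)
≡ ¬p2 ∨ p1   (simplify)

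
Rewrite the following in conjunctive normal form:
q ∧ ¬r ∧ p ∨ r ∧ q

q ∧ (p ∨ r)

q ∧ ¬r ∧ p ∨ r ∧ q
⇔ (q ∨ r) ∧ (q ∨ q) ∧ (¬r ∨ r) ∧ (¬r ∨ q) ∧ (p ∨ r) ∧ (p ∨ q)   [distribute ∨ over ∧]
⇔ q ∧ (p ∨ r)   [simplify]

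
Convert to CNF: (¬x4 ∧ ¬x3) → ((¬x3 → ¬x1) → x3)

x4 ∨ x3 ∨ x1

(¬x4 ∧ ¬x3) → ((¬x3 → ¬x1) → x3)
≡ ¬(¬x4 ∧ ¬x3) ∨ ((¬x3 → ¬x1) → x3)   [eliminate →]
≡ ¬(¬x4 ∧ ¬x3) ∨ ¬(¬x3 → ¬x1) ∨ x3   [eliminate →]
≡ ¬(¬x4 ∧ ¬x3) ∨ ¬(¬¬x3 ∨ ¬x1) ∨ x3   [eliminate →]
≡ ¬¬x4 ∨ ¬¬x3 ∨ ¬(¬¬x3 ∨ ¬x1) ∨ x3   [De Morgan]
≡ x4 ∨ ¬¬x3 ∨ ¬(¬¬x3 ∨ ¬x1) ∨ x3   [double negation]
≡ x4 ∨ x3 ∨ ¬(¬¬x3 ∨ ¬x1) ∨ x3   [double negation]
≡ x4 ∨ x3 ∨ (¬¬¬x3 ∧ ¬¬x1) ∨ x3   [De Morgan]
≡ x4 ∨ x3 ∨ (¬x3 ∧ ¬¬x1) ∨ x3   [double negation]
≡ x4 ∨ x3 ∨ (¬x3 ∧ x1) ∨ x3   [double negation]
≡ (x4 ∨ x3 ∨ ¬x3 ∨ x3) ∧ (x4 ∨ x3 ∨ x1 ∨ x3)   [distribute ∨ over ∧]
≡ x4 ∨ x3 ∨ x1   [simplify]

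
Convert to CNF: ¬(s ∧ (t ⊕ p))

(¬s ∨ ¬t ∨ p) ∧ (¬s ∨ ¬p ∨ t)

¬(s ∧ (t ⊕ p))
= ¬(s ∧ (t ∨ p) ∧ ¬(t ∧ p))   [expand ⊕]
= ¬s ∨ ¬(t ∨ p) ∨ ¬¬(t ∧ p)   [De Morgan]
= ¬s ∨ (¬t ∧ ¬p) ∨ ¬¬(t ∧ p)   [De Morgan]
= ¬s ∨ (¬t ∧ ¬p) ∨ (t ∧ p)   [double negation]
= (¬s ∨ ¬t ∨ t) ∧ (¬s ∨ ¬t ∨ p) ∧ (¬s ∨ ¬p ∨ t) ∧ (¬s ∨ ¬p ∨ p)   [distribute ∨ over ∧]
= (¬s ∨ ¬t ∨ p) ∧ (¬s ∨ ¬p ∨ t)   [simplify]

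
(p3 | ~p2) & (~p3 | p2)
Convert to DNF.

(p3 | ~p2) & (~p3 | p2)
≡ (p3 & ~p3) | (p3 & p2) | (~p2 & ~p3) | (~p2 & p2)   [distribute & over |]
≡ (p3 & p2) | (~p2 & ~p3)   [simplify]

(p3 & p2) | (~p2 & ~p3)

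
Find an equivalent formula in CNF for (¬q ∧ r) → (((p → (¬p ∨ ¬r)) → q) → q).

(¬q ∧ r) → (((p → (¬p ∨ ¬r)) → q) → q)
≡ ¬(¬q ∧ r) ∨ (((p → (¬p ∨ ¬r)) → q) → q)   [eliminate →]
≡ ¬(¬q ∧ r) ∨ ¬((p → (¬p ∨ ¬r)) → q) ∨ q   [eliminate →]
≡ ¬(¬q ∧ r) ∨ ¬(¬(p → (¬p ∨ ¬r)) ∨ q) ∨ q   [eliminate →]
≡ ¬(¬q ∧ r) ∨ ¬(¬(¬p ∨ ¬p ∨ ¬r) ∨ q) ∨ q   [eliminate →]
≡ ¬¬q ∨ ¬r ∨ ¬(¬(¬p ∨ ¬p ∨ ¬r) ∨ q) ∨ q   [De Morgan]
≡ q ∨ ¬r ∨ ¬(¬(¬p ∨ ¬p ∨ ¬r) ∨ q) ∨ q   [double negation]
≡ q ∨ ¬r ∨ (¬¬(¬p ∨ ¬p ∨ ¬r) ∧ ¬q) ∨ q   [De Morgan]
≡ q ∨ ¬r ∨ ((¬p ∨ ¬p ∨ ¬r) ∧ ¬q) ∨ q   [double negation]
≡ (q ∨ ¬r ∨ ¬p ∨ ¬p ∨ ¬r ∨ q) ∧ (q ∨ ¬r ∨ ¬q ∨ q)   [distribute ∨ over ∧]
≡ q ∨ ¬r ∨ ¬p   [simplify]

q ∨ ¬r ∨ ¬p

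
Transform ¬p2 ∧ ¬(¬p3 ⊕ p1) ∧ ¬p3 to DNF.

¬p2 ∧ p1 ∧ ¬p3

¬p2 ∧ ¬(¬p3 ⊕ p1) ∧ ¬p3
≡ ¬p2 ∧ ¬((¬p3 ∧ ¬p1) ∨ (¬¬p3 ∧ p1)) ∧ ¬p3   [expand ⊕]
≡ ¬p2 ∧ ¬(¬p3 ∧ ¬p1) ∧ ¬(¬¬p3 ∧ p1) ∧ ¬p3   [De Morgan]
≡ ¬p2 ∧ (¬¬p3 ∨ ¬¬p1) ∧ ¬(¬¬p3 ∧ p1) ∧ ¬p3   [De Morgan]
≡ ¬p2 ∧ (p3 ∨ ¬¬p1) ∧ ¬(¬¬p3 ∧ p1) ∧ ¬p3   [double negation]
≡ ¬p2 ∧ (p3 ∨ p1) ∧ ¬(¬¬p3 ∧ p1) ∧ ¬p3   [double negation]
≡ ¬p2 ∧ (p3 ∨ p1) ∧ (¬¬¬p3 ∨ ¬p1) ∧ ¬p3   [De Morgan]
≡ ¬p2 ∧ (p3 ∨ p1) ∧ (¬p3 ∨ ¬p1) ∧ ¬p3   [double negation]
≡ (¬p2 ∧ p3 ∧ ¬p3 ∧ ¬p3) ∨ (¬p2 ∧ p3 ∧ ¬p1 ∧ ¬p3) ∨ (¬p2 ∧ p1 ∧ ¬p3 ∧ ¬p3) ∨ (¬p2 ∧ p1 ∧ ¬p1 ∧ ¬p3)   [distribute ∧ over ∨]
≡ ¬p2 ∧ p1 ∧ ¬p3   [simplify]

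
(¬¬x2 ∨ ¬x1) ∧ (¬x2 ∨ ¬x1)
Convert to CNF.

(x2 ∨ ¬x1) ∧ (¬x2 ∨ ¬x1)

(¬¬x2 ∨ ¬x1) ∧ (¬x2 ∨ ¬x1)
= (x2 ∨ ¬x1) ∧ (¬x2 ∨ ¬x1)   [double negation]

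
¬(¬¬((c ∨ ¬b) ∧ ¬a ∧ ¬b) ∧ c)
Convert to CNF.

¬c ∨ a ∨ b

¬(¬¬((c ∨ ¬b) ∧ ¬a ∧ ¬b) ∧ c)
≡ ¬¬¬((c ∨ ¬b) ∧ ¬a ∧ ¬b) ∨ ¬c   — De Morgan
≡ ¬((c ∨ ¬b) ∧ ¬a ∧ ¬b) ∨ ¬c   — double negation
≡ ¬(c ∨ ¬b) ∨ ¬¬a ∨ ¬¬b ∨ ¬c   — De Morgan
≡ (¬c ∧ ¬¬b) ∨ ¬¬a ∨ ¬¬b ∨ ¬c   — De Morgan
≡ (¬c ∧ b) ∨ ¬¬a ∨ ¬¬b ∨ ¬c   — double negation
≡ (¬c ∧ b) ∨ a ∨ ¬¬b ∨ ¬c   — double negation
≡ (¬c ∧ b) ∨ a ∨ b ∨ ¬c   — double negation
≡ (¬c ∨ a ∨ b ∨ ¬c) ∧ (b ∨ a ∨ b ∨ ¬c)   — distribute ∨ over ∧
≡ ¬c ∨ a ∨ b   — simplify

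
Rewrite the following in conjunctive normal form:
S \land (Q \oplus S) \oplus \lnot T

S \land (Q \oplus S) \oplus \lnot T
≡ (S \land (Q \oplus S) \lor \lnot T) \land \lnot (S \land (Q \oplus S) \land \lnot T)   [expand \oplus]
≡ (S \land (Q \lor S) \land \lnot (Q \land S) \lor \lnot T) \land \lnot (S \land (Q \oplus S) \land \lnot T)   [expand \oplus]
≡ (S \land (Q \lor S) \land \lnot (Q \land S) \lor \lnot T) \land \lnot (S \land (Q \lor S) \land \lnot (Q \land S) \land \lnot T)   [expand \oplus]
≡ (S \land (Q \lor S) \land (\lnot Q \lor \lnot S) \lor \lnot T) \land \lnot (S \land (Q \lor S) \land \lnot (Q \land S) \land \lnot T)   [De Morgan]
≡ (S \land (Q \lor S) \land (\lnot Q \lor \lnot S) \lor \lnot T) \land (\lnot S \lor \lnot (Q \lor S) \lor \lnot \lnot (Q \land S) \lor \lnot \lnot T)   [De Morgan]
≡ (S \land (Q \lor S) \land (\lnot Q \lor \lnot S) \lor \lnot T) \land (\lnot S \lor \lnot Q \land \lnot S \lor \lnot \lnot (Q \land S) \lor \lnot \lnot T)   [De Morgan]
≡ (S \land (Q \lor S) \land (\lnot Q \lor \lnot S) \lor \lnot T) \land (\lnot S \lor \lnot Q \land \lnot S \lor Q \land S \lor \lnot \lnot T)   [double negation]
≡ (S \land (Q \lor S) \land (\lnot Q \lor \lnot S) \lor \lnot T) \land (\lnot S \lor \lnot Q \land \lnot S \lor Q \land S \lor T)   [double negation]
≡ (S \lor \lnot T) \land (Q \lor S \lor \lnot T) \land (\lnot Q \lor \lnot S \lor \lnot T) \land (\lnot S \lor \lnot Q \lor Q \lor T) \land (\lnot S \lor \lnot Q \lor S \lor T) \land (\lnot S \lor \lnot S \lor Q \lor T) \land (\lnot S \lor \lnot S \lor S \lor T)   [distribute \lor over \land]
≡ (S \lor \lnot T) \land (\lnot Q \lor \lnot S \lor \lnot T) \land (\lnot S \lor Q \lor T)   [simplify]

(S \lor \lnot T) \land (\lnot Q \lor \lnot S \lor \lnot T) \land (\lnot S \lor Q \lor T)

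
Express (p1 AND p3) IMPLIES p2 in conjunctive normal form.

NOT p1 OR NOT p3 OR p2

(p1 AND p3) IMPLIES p2
= NOT (p1 AND p3) OR p2   [eliminate IMPLIES]
= NOT p1 OR NOT p3 OR p2   [De Morgan]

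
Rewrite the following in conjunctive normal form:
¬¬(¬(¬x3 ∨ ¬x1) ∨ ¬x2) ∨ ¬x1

x3 ∨ ¬x2 ∨ ¬x1

¬¬(¬(¬x3 ∨ ¬x1) ∨ ¬x2) ∨ ¬x1
= ¬(¬x3 ∨ ¬x1) ∨ ¬x2 ∨ ¬x1   (double negation)
= (¬¬x3 ∧ ¬¬x1) ∨ ¬x2 ∨ ¬x1   (De Morgan)
= (x3 ∧ ¬¬x1) ∨ ¬x2 ∨ ¬x1   (double negation)
= (x3 ∧ x1) ∨ ¬x2 ∨ ¬x1   (double negation)
= (x3 ∨ ¬x2 ∨ ¬x1) ∧ (x1 ∨ ¬x2 ∨ ¬x1)   (distribute ∨ over ∧)
= x3 ∨ ¬x2 ∨ ¬x1   (simplify)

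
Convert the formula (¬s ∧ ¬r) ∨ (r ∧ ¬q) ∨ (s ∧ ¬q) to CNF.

(¬s ∨ ¬q) ∧ (¬r ∨ ¬q)

(¬s ∧ ¬r) ∨ (r ∧ ¬q) ∨ (s ∧ ¬q)
≡ (¬s ∨ r ∨ s) ∧ (¬s ∨ r ∨ ¬q) ∧ (¬s ∨ ¬q ∨ s) ∧ (¬s ∨ ¬q ∨ ¬q) ∧ (¬r ∨ r ∨ s) ∧ (¬r ∨ r ∨ ¬q) ∧ (¬r ∨ ¬q ∨ s) ∧ (¬r ∨ ¬q ∨ ¬q)   [distribute ∨ over ∧]
≡ (¬s ∨ ¬q) ∧ (¬r ∨ ¬q)   [simplify]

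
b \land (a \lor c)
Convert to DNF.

b \land (a \lor c)
= (b \land a) \lor (b \land c)

(b \land a) \lor (b \land c)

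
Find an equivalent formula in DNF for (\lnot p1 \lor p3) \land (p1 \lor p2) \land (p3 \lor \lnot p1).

(\lnot p1 \land p2) \lor (p3 \land p1) \lor (p3 \land p2)

(\lnot p1 \lor p3) \land (p1 \lor p2) \land (p3 \lor \lnot p1)
⇔ (\lnot p1 \land p1 \land p3) \lor (\lnot p1 \land p1 \land \lnot p1) \lor (\lnot p1 \land p2 \land p3) \lor (\lnot p1 \land p2 \land \lnot p1) \lor (p3 \land p1 \land p3) \lor (p3 \land p1 \land \lnot p1) \lor (p3 \land p2 \land p3) \lor (p3 \land p2 \land \lnot p1)
⇔ (\lnot p1 \land p2) \lor (p3 \land p1) \lor (p3 \land p2)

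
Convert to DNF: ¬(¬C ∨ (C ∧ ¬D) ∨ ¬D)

C ∧ D

¬(¬C ∨ (C ∧ ¬D) ∨ ¬D)
≡ ¬¬C ∧ ¬(C ∧ ¬D) ∧ ¬¬D
≡ C ∧ ¬(C ∧ ¬D) ∧ ¬¬D
≡ C ∧ (¬C ∨ ¬¬D) ∧ ¬¬D
≡ C ∧ (¬C ∨ D) ∧ ¬¬D
≡ C ∧ (¬C ∨ D) ∧ D
≡ (C ∧ ¬C ∧ D) ∨ (C ∧ D ∧ D)
≡ C ∧ D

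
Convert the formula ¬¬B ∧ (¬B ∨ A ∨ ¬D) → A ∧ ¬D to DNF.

¬¬B ∧ (¬B ∨ A ∨ ¬D) → A ∧ ¬D
≡ ¬(¬¬B ∧ (¬B ∨ A ∨ ¬D)) ∨ A ∧ ¬D   [eliminate →]
≡ ¬¬¬B ∨ ¬(¬B ∨ A ∨ ¬D) ∨ A ∧ ¬D   [De Morgan]
≡ ¬B ∨ ¬(¬B ∨ A ∨ ¬D) ∨ A ∧ ¬D   [double negation]
≡ ¬B ∨ ¬¬B ∧ ¬A ∧ ¬¬D ∨ A ∧ ¬D   [De Morgan]
≡ ¬B ∨ B ∧ ¬A ∧ ¬¬D ∨ A ∧ ¬D   [double negation]
≡ ¬B ∨ B ∧ ¬A ∧ D ∨ A ∧ ¬D   [double negation]

¬B ∨ B ∧ ¬A ∧ D ∨ A ∧ ¬D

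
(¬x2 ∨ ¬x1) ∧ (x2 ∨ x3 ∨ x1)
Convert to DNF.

(¬x2 ∧ x3) ∨ (¬x2 ∧ x1) ∨ (¬x1 ∧ x2) ∨ (¬x1 ∧ x3)

(¬x2 ∨ ¬x1) ∧ (x2 ∨ x3 ∨ x1)
≡ (¬x2 ∧ x2) ∨ (¬x2 ∧ x3) ∨ (¬x2 ∧ x1) ∨ (¬x1 ∧ x2) ∨ (¬x1 ∧ x3) ∨ (¬x1 ∧ x1)   [distribute ∧ over ∨]
≡ (¬x2 ∧ x3) ∨ (¬x2 ∧ x1) ∨ (¬x1 ∧ x2) ∨ (¬x1 ∧ x3)   [simplify]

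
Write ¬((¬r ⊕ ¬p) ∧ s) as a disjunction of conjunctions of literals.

(r ∧ p) ∨ (¬p ∧ ¬r) ∨ ¬s

¬((¬r ⊕ ¬p) ∧ s)
≡ ¬(((¬r ∧ ¬¬p) ∨ (¬¬r ∧ ¬p)) ∧ s)   (expand ⊕)
≡ ¬((¬r ∧ ¬¬p) ∨ (¬¬r ∧ ¬p)) ∨ ¬s   (De Morgan)
≡ (¬(¬r ∧ ¬¬p) ∧ ¬(¬¬r ∧ ¬p)) ∨ ¬s   (De Morgan)
≡ ((¬¬r ∨ ¬¬¬p) ∧ ¬(¬¬r ∧ ¬p)) ∨ ¬s   (De Morgan)
≡ ((r ∨ ¬¬¬p) ∧ ¬(¬¬r ∧ ¬p)) ∨ ¬s   (double negation)
≡ ((r ∨ ¬p) ∧ ¬(¬¬r ∧ ¬p)) ∨ ¬s   (double negation)
≡ ((r ∨ ¬p) ∧ (¬¬¬r ∨ ¬¬p)) ∨ ¬s   (De Morgan)
≡ ((r ∨ ¬p) ∧ (¬r ∨ ¬¬p)) ∨ ¬s   (double negation)
≡ ((r ∨ ¬p) ∧ (¬r ∨ p)) ∨ ¬s   (double negation)
≡ (r ∧ ¬r) ∨ (r ∧ p) ∨ (¬p ∧ ¬r) ∨ (¬p ∧ p) ∨ ¬s   (distribute ∧ over ∨)
≡ (r ∧ p) ∨ (¬p ∧ ¬r) ∨ ¬s   (simplify)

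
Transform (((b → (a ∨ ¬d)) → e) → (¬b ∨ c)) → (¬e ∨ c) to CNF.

(((b → (a ∨ ¬d)) → e) → (¬b ∨ c)) → (¬e ∨ c)
= ¬(((b → (a ∨ ¬d)) → e) → (¬b ∨ c)) ∨ ¬e ∨ c
= ¬(¬((b → (a ∨ ¬d)) → e) ∨ ¬b ∨ c) ∨ ¬e ∨ c
= ¬(¬(¬(b → (a ∨ ¬d)) ∨ e) ∨ ¬b ∨ c) ∨ ¬e ∨ c
= ¬(¬(¬(¬b ∨ a ∨ ¬d) ∨ e) ∨ ¬b ∨ c) ∨ ¬e ∨ c
= (¬¬(¬(¬b ∨ a ∨ ¬d) ∨ e) ∧ ¬¬b ∧ ¬c) ∨ ¬e ∨ c
= ((¬(¬b ∨ a ∨ ¬d) ∨ e) ∧ ¬¬b ∧ ¬c) ∨ ¬e ∨ c
= (((¬¬b ∧ ¬a ∧ ¬¬d) ∨ e) ∧ ¬¬b ∧ ¬c) ∨ ¬e ∨ c
= (((b ∧ ¬a ∧ ¬¬d) ∨ e) ∧ ¬¬b ∧ ¬c) ∨ ¬e ∨ c
= (((b ∧ ¬a ∧ d) ∨ e) ∧ ¬¬b ∧ ¬c) ∨ ¬e ∨ c
= (((b ∧ ¬a ∧ d) ∨ e) ∧ b ∧ ¬c) ∨ ¬e ∨ c
= (b ∨ e ∨ ¬e ∨ c) ∧ (¬a ∨ e ∨ ¬e ∨ c) ∧ (d ∨ e ∨ ¬e ∨ c) ∧ (b ∨ ¬e ∨ c) ∧ (¬c ∨ ¬e ∨ c)
= b ∨ ¬e ∨ c

b ∨ ¬e ∨ c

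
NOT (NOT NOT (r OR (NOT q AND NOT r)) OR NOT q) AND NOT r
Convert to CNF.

NOT r AND q

NOT (NOT NOT (r OR (NOT q AND NOT r)) OR NOT q) AND NOT r
= NOT NOT NOT (r OR (NOT q AND NOT r)) AND NOT NOT q AND NOT r   [De Morgan]
= NOT (r OR (NOT q AND NOT r)) AND NOT NOT q AND NOT r   [double negation]
= NOT r AND NOT (NOT q AND NOT r) AND NOT NOT q AND NOT r   [De Morgan]
= NOT r AND (NOT NOT q OR NOT NOT r) AND NOT NOT q AND NOT r   [De Morgan]
= NOT r AND (q OR NOT NOT r) AND NOT NOT q AND NOT r   [double negation]
= NOT r AND (q OR r) AND NOT NOT q AND NOT r   [double negation]
= NOT r AND (q OR r) AND q AND NOT r   [double negation]
= NOT r AND q   [simplify]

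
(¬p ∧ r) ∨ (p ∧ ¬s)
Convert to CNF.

(¬p ∧ r) ∨ (p ∧ ¬s)
⇔ (¬p ∨ p) ∧ (¬p ∨ ¬s) ∧ (r ∨ p) ∧ (r ∨ ¬s)   [distribute ∨ over ∧]
⇔ (¬p ∨ ¬s) ∧ (r ∨ p) ∧ (r ∨ ¬s)   [simplify]

(¬p ∨ ¬s) ∧ (r ∨ p) ∧ (r ∨ ¬s)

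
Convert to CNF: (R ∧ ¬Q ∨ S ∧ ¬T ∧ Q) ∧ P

(R ∧ ¬Q ∨ S ∧ ¬T ∧ Q) ∧ P
= (R ∨ S) ∧ (R ∨ ¬T) ∧ (R ∨ Q) ∧ (¬Q ∨ S) ∧ (¬Q ∨ ¬T) ∧ (¬Q ∨ Q) ∧ P   [distribute ∨ over ∧]
= (R ∨ S) ∧ (R ∨ ¬T) ∧ (R ∨ Q) ∧ (¬Q ∨ S) ∧ (¬Q ∨ ¬T) ∧ P   [simplify]

(R ∨ S) ∧ (R ∨ ¬T) ∧ (R ∨ Q) ∧ (¬Q ∨ S) ∧ (¬Q ∨ ¬T) ∧ P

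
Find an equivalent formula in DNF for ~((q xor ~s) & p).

~((q xor ~s) & p)
⇔ ~(((q & ~~s) | (~q & ~s)) & p)   (expand xor)
⇔ ~((q & ~~s) | (~q & ~s)) | ~p   (De Morgan)
⇔ (~(q & ~~s) & ~(~q & ~s)) | ~p   (De Morgan)
⇔ ((~q | ~~~s) & ~(~q & ~s)) | ~p   (De Morgan)
⇔ ((~q | ~s) & ~(~q & ~s)) | ~p   (double negation)
⇔ ((~q | ~s) & (~~q | ~~s)) | ~p   (De Morgan)
⇔ ((~q | ~s) & (q | ~~s)) | ~p   (double negation)
⇔ ((~q | ~s) & (q | s)) | ~p   (double negation)
⇔ (~q & q) | (~q & s) | (~s & q) | (~s & s) | ~p   (distribute & over |)
⇔ (~q & s) | (~s & q) | ~p   (simplify)

(~q & s) | (~s & q) | ~p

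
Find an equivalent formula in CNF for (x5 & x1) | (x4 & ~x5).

(x5 & x1) | (x4 & ~x5)
≡ (x5 | x4) & (x5 | ~x5) & (x1 | x4) & (x1 | ~x5)   [distribute | over &]
≡ (x5 | x4) & (x1 | x4) & (x1 | ~x5)   [simplify]

(x5 | x4) & (x1 | x4) & (x1 | ~x5)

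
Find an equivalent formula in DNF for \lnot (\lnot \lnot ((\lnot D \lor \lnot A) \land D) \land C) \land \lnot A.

\lnot D \land \lnot A \lor \lnot C \land \lnot A

\lnot (\lnot \lnot ((\lnot D \lor \lnot A) \land D) \land C) \land \lnot A
≡ (\lnot \lnot \lnot ((\lnot D \lor \lnot A) \land D) \lor \lnot C) \land \lnot A   (De Morgan)
≡ (\lnot ((\lnot D \lor \lnot A) \land D) \lor \lnot C) \land \lnot A   (double negation)
≡ (\lnot (\lnot D \lor \lnot A) \lor \lnot D \lor \lnot C) \land \lnot A   (De Morgan)
≡ (\lnot \lnot D \land \lnot \lnot A \lor \lnot D \lor \lnot C) \land \lnot A   (De Morgan)
≡ (D \land \lnot \lnot A \lor \lnot D \lor \lnot C) \land \lnot A   (double negation)
≡ (D \land A \lor \lnot D \lor \lnot C) \land \lnot A   (double negation)
≡ D \land A \land \lnot A \lor \lnot D \land \lnot A \lor \lnot C \land \lnot A   (distribute \land over \lor)
≡ \lnot D \land \lnot A \lor \lnot C \land \lnot A   (simplify)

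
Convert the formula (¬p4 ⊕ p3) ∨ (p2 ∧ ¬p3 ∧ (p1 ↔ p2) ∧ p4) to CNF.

(¬p4 ⊕ p3) ∨ (p2 ∧ ¬p3 ∧ (p1 ↔ p2) ∧ p4)
≡ ((¬p4 ∨ p3) ∧ ¬(¬p4 ∧ p3)) ∨ (p2 ∧ ¬p3 ∧ (p1 ↔ p2) ∧ p4)   [expand ⊕]
≡ ((¬p4 ∨ p3) ∧ ¬(¬p4 ∧ p3)) ∨ (p2 ∧ ¬p3 ∧ (p1 → p2) ∧ (p2 → p1) ∧ p4)   [eliminate ↔]
≡ ((¬p4 ∨ p3) ∧ ¬(¬p4 ∧ p3)) ∨ (p2 ∧ ¬p3 ∧ (¬p1 ∨ p2) ∧ (p2 → p1) ∧ p4)   [eliminate →]
≡ ((¬p4 ∨ p3) ∧ ¬(¬p4 ∧ p3)) ∨ (p2 ∧ ¬p3 ∧ (¬p1 ∨ p2) ∧ (¬p2 ∨ p1) ∧ p4)   [eliminate →]
≡ ((¬p4 ∨ p3) ∧ (¬¬p4 ∨ ¬p3)) ∨ (p2 ∧ ¬p3 ∧ (¬p1 ∨ p2) ∧ (¬p2 ∨ p1) ∧ p4)   [De Morgan]
≡ ((¬p4 ∨ p3) ∧ (p4 ∨ ¬p3)) ∨ (p2 ∧ ¬p3 ∧ (¬p1 ∨ p2) ∧ (¬p2 ∨ p1) ∧ p4)   [double negation]
≡ (¬p4 ∨ p3 ∨ p2) ∧ (¬p4 ∨ p3 ∨ ¬p3) ∧ (¬p4 ∨ p3 ∨ ¬p1 ∨ p2) ∧ (¬p4 ∨ p3 ∨ ¬p2 ∨ p1) ∧ (¬p4 ∨ p3 ∨ p4) ∧ (p4 ∨ ¬p3 ∨ p2) ∧ (p4 ∨ ¬p3 ∨ ¬p3) ∧ (p4 ∨ ¬p3 ∨ ¬p1 ∨ p2) ∧ (p4 ∨ ¬p3 ∨ ¬p2 ∨ p1) ∧ (p4 ∨ ¬p3 ∨ p4)   [distribute ∨ over ∧]
≡ (¬p4 ∨ p3 ∨ p2) ∧ (¬p4 ∨ p3 ∨ ¬p2 ∨ p1) ∧ (p4 ∨ ¬p3)   [simplify]

(¬p4 ∨ p3 ∨ p2) ∧ (¬p4 ∨ p3 ∨ ¬p2 ∨ p1) ∧ (p4 ∨ ¬p3)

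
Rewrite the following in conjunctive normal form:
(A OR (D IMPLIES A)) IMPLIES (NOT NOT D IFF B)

(A OR (D IMPLIES A)) IMPLIES (NOT NOT D IFF B)
≡ NOT (A OR (D IMPLIES A)) OR (NOT NOT D IFF B)   [eliminate IMPLIES]
≡ NOT (A OR NOT D OR A) OR (NOT NOT D IFF B)   [eliminate IMPLIES]
≡ NOT (A OR NOT D OR A) OR ((NOT NOT D IMPLIES B) AND (B IMPLIES NOT NOT D))   [eliminate IFF]
≡ NOT (A OR NOT D OR A) OR ((NOT NOT NOT D OR B) AND (B IMPLIES NOT NOT D))   [eliminate IMPLIES]
≡ NOT (A OR NOT D OR A) OR ((NOT NOT NOT D OR B) AND (NOT B OR NOT NOT D))   [eliminate IMPLIES]
≡ (NOT A AND NOT NOT D AND NOT A) OR ((NOT NOT NOT D OR B) AND (NOT B OR NOT NOT D))   [De Morgan]
≡ (NOT A AND D AND NOT A) OR ((NOT NOT NOT D OR B) AND (NOT B OR NOT NOT D))   [double negation]
≡ (NOT A AND D AND NOT A) OR ((NOT D OR B) AND (NOT B OR NOT NOT D))   [double negation]
≡ (NOT A AND D AND NOT A) OR ((NOT D OR B) AND (NOT B OR D))   [double negation]
≡ (NOT A OR NOT D OR B) AND (NOT A OR NOT B OR D) AND (D OR NOT D OR B) AND (D OR NOT B OR D) AND (NOT A OR NOT D OR B) AND (NOT A OR NOT B OR D)   [distribute OR over AND]
≡ (NOT A OR NOT D OR B) AND (D OR NOT B)   [simplify]

(NOT A OR NOT D OR B) AND (D OR NOT B)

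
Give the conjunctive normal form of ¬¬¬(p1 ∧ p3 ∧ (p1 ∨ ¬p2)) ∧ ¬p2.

(¬p1 ∨ ¬p3) ∧ ¬p2

¬¬¬(p1 ∧ p3 ∧ (p1 ∨ ¬p2)) ∧ ¬p2
≡ ¬(p1 ∧ p3 ∧ (p1 ∨ ¬p2)) ∧ ¬p2   (double negation)
≡ (¬p1 ∨ ¬p3 ∨ ¬(p1 ∨ ¬p2)) ∧ ¬p2   (De Morgan)
≡ (¬p1 ∨ ¬p3 ∨ (¬p1 ∧ ¬¬p2)) ∧ ¬p2   (De Morgan)
≡ (¬p1 ∨ ¬p3 ∨ (¬p1 ∧ p2)) ∧ ¬p2   (double negation)
≡ (¬p1 ∨ ¬p3 ∨ ¬p1) ∧ (¬p1 ∨ ¬p3 ∨ p2) ∧ ¬p2   (distribute ∨ over ∧)
≡ (¬p1 ∨ ¬p3) ∧ ¬p2   (simplify)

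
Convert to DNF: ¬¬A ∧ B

¬¬A ∧ B
≡ A ∧ B   (double negation)

A ∧ B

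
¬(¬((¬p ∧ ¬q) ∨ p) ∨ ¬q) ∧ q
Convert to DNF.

p ∧ q

¬(¬((¬p ∧ ¬q) ∨ p) ∨ ¬q) ∧ q
≡ ¬¬((¬p ∧ ¬q) ∨ p) ∧ ¬¬q ∧ q   [De Morgan]
≡ ((¬p ∧ ¬q) ∨ p) ∧ ¬¬q ∧ q   [double negation]
≡ ((¬p ∧ ¬q) ∨ p) ∧ q ∧ q   [double negation]
≡ (¬p ∧ ¬q ∧ q ∧ q) ∨ (p ∧ q ∧ q)   [distribute ∧ over ∨]
≡ p ∧ q   [simplify]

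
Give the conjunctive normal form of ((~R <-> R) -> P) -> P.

((~R <-> R) -> P) -> P
≡ ~((~R <-> R) -> P) | P   [eliminate ->]
≡ ~(~(~R <-> R) | P) | P   [eliminate ->]
≡ ~(~((~R -> R) & (R -> ~R)) | P) | P   [eliminate <->]
≡ ~(~((~~R | R) & (R -> ~R)) | P) | P   [eliminate ->]
≡ ~(~((~~R | R) & (~R | ~R)) | P) | P   [eliminate ->]
≡ (~~((~~R | R) & (~R | ~R)) & ~P) | P   [De Morgan]
≡ ((~~R | R) & (~R | ~R) & ~P) | P   [double negation]
≡ ((R | R) & (~R | ~R) & ~P) | P   [double negation]
≡ (R | R | P) & (~R | ~R | P) & (~P | P)   [distribute | over &]
≡ (R | P) & (~R | P)   [simplify]

(R | P) & (~R | P)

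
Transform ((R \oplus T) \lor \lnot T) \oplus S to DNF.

(\lnot R \land T \land \lnot S) \lor (\lnot T \land \lnot S) \lor (T \land R \land S)

((R \oplus T) \lor \lnot T) \oplus S
≡ (((R \oplus T) \lor \lnot T) \land \lnot S) \lor (\lnot ((R \oplus T) \lor \lnot T) \land S)   [expand \oplus]
≡ (((R \land \lnot T) \lor (\lnot R \land T) \lor \lnot T) \land \lnot S) \lor (\lnot ((R \oplus T) \lor \lnot T) \land S)   [expand \oplus]
≡ (((R \land \lnot T) \lor (\lnot R \land T) \lor \lnot T) \land \lnot S) \lor (\lnot ((R \land \lnot T) \lor (\lnot R \land T) \lor \lnot T) \land S)   [expand \oplus]
≡ (((R \land \lnot T) \lor (\lnot R \land T) \lor \lnot T) \land \lnot S) \lor (\lnot (R \land \lnot T) \land \lnot (\lnot R \land T) \land \lnot \lnot T \land S)   [De Morgan]
≡ (((R \land \lnot T) \lor (\lnot R \land T) \lor \lnot T) \land \lnot S) \lor ((\lnot R \lor \lnot \lnot T) \land \lnot (\lnot R \land T) \land \lnot \lnot T \land S)   [De Morgan]
≡ (((R \land \lnot T) \lor (\lnot R \land T) \lor \lnot T) \land \lnot S) \lor ((\lnot R \lor T) \land \lnot (\lnot R \land T) \land \lnot \lnot T \land S)   [double negation]
≡ (((R \land \lnot T) \lor (\lnot R \land T) \lor \lnot T) \land \lnot S) \lor ((\lnot R \lor T) \land (\lnot \lnot R \lor \lnot T) \land \lnot \lnot T \land S)   [De Morgan]
≡ (((R \land \lnot T) \lor (\lnot R \land T) \lor \lnot T) \land \lnot S) \lor ((\lnot R \lor T) \land (R \lor \lnot T) \land \lnot \lnot T \land S)   [double negation]
≡ (((R \land \lnot T) \lor (\lnot R \land T) \lor \lnot T) \land \lnot S) \lor ((\lnot R \lor T) \land (R \lor \lnot T) \land T \land S)   [double negation]
≡ (R \land \lnot T \land \lnot S) \lor (\lnot R \land T \land \lnot S) \lor (\lnot T \land \lnot S) \lor (\lnot R \land R \land T \land S) \lor (\lnot R \land \lnot T \land T \land S) \lor (T \land R \land T \land S) \lor (T \land \lnot T \land T \land S)   [distribute \land over \lor]
≡ (\lnot R \land T \land \lnot S) \lor (\lnot T \land \lnot S) \lor (T \land R \land S)   [simplify]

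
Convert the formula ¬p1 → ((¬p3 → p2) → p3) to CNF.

¬p1 → ((¬p3 → p2) → p3)
= ¬¬p1 ∨ ((¬p3 → p2) → p3)   — eliminate →
= ¬¬p1 ∨ ¬(¬p3 → p2) ∨ p3   — eliminate →
= ¬¬p1 ∨ ¬(¬¬p3 ∨ p2) ∨ p3   — eliminate →
= p1 ∨ ¬(¬¬p3 ∨ p2) ∨ p3   — double negation
= p1 ∨ (¬¬¬p3 ∧ ¬p2) ∨ p3   — De Morgan
= p1 ∨ (¬p3 ∧ ¬p2) ∨ p3   — double negation
= (p1 ∨ ¬p3 ∨ p3) ∧ (p1 ∨ ¬p2 ∨ p3)   — distribute ∨ over ∧
= p1 ∨ ¬p2 ∨ p3   — simplify

p1 ∨ ¬p2 ∨ p3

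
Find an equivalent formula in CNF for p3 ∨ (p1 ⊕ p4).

p3 ∨ (p1 ⊕ p4)
⇔ p3 ∨ ((p1 ∨ p4) ∧ ¬(p1 ∧ p4))   [expand ⊕]
⇔ p3 ∨ ((p1 ∨ p4) ∧ (¬p1 ∨ ¬p4))   [De Morgan]
⇔ (p3 ∨ p1 ∨ p4) ∧ (p3 ∨ ¬p1 ∨ ¬p4)   [distribute ∨ over ∧]

(p3 ∨ p1 ∨ p4) ∧ (p3 ∨ ¬p1 ∨ ¬p4)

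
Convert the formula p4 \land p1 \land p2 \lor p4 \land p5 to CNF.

p4 \land p1 \land p2 \lor p4 \land p5
⇔ (p4 \lor p4) \land (p4 \lor p5) \land (p1 \lor p4) \land (p1 \lor p5) \land (p2 \lor p4) \land (p2 \lor p5)
⇔ p4 \land (p1 \lor p5) \land (p2 \lor p5)

p4 \land (p1 \lor p5) \land (p2 \lor p5)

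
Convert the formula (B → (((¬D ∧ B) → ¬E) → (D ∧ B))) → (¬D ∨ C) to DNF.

(B → (((¬D ∧ B) → ¬E) → (D ∧ B))) → (¬D ∨ C)
= ¬(B → (((¬D ∧ B) → ¬E) → (D ∧ B))) ∨ ¬D ∨ C   (eliminate →)
= ¬(¬B ∨ (((¬D ∧ B) → ¬E) → (D ∧ B))) ∨ ¬D ∨ C   (eliminate →)
= ¬(¬B ∨ ¬((¬D ∧ B) → ¬E) ∨ (D ∧ B)) ∨ ¬D ∨ C   (eliminate →)
= ¬(¬B ∨ ¬(¬(¬D ∧ B) ∨ ¬E) ∨ (D ∧ B)) ∨ ¬D ∨ C   (eliminate →)
= (¬¬B ∧ ¬¬(¬(¬D ∧ B) ∨ ¬E) ∧ ¬(D ∧ B)) ∨ ¬D ∨ C   (De Morgan)
= (B ∧ ¬¬(¬(¬D ∧ B) ∨ ¬E) ∧ ¬(D ∧ B)) ∨ ¬D ∨ C   (double negation)
= (B ∧ (¬(¬D ∧ B) ∨ ¬E) ∧ ¬(D ∧ B)) ∨ ¬D ∨ C   (double negation)
= (B ∧ (¬¬D ∨ ¬B ∨ ¬E) ∧ ¬(D ∧ B)) ∨ ¬D ∨ C   (De Morgan)
= (B ∧ (D ∨ ¬B ∨ ¬E) ∧ ¬(D ∧ B)) ∨ ¬D ∨ C   (double negation)
= (B ∧ (D ∨ ¬B ∨ ¬E) ∧ (¬D ∨ ¬B)) ∨ ¬D ∨ C   (De Morgan)
= (B ∧ D ∧ ¬D) ∨ (B ∧ D ∧ ¬B) ∨ (B ∧ ¬B ∧ ¬D) ∨ (B ∧ ¬B ∧ ¬B) ∨ (B ∧ ¬E ∧ ¬D) ∨ (B ∧ ¬E ∧ ¬B) ∨ ¬D ∨ C   (distribute ∧ over ∨)
= ¬D ∨ C   (simplify)

¬D ∨ C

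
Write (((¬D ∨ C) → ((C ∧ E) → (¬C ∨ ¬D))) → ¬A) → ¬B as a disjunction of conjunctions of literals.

(((¬D ∨ C) → ((C ∧ E) → (¬C ∨ ¬D))) → ¬A) → ¬B
≡ ¬(((¬D ∨ C) → ((C ∧ E) → (¬C ∨ ¬D))) → ¬A) ∨ ¬B   [eliminate →]
≡ ¬(¬((¬D ∨ C) → ((C ∧ E) → (¬C ∨ ¬D))) ∨ ¬A) ∨ ¬B   [eliminate →]
≡ ¬(¬(¬(¬D ∨ C) ∨ ((C ∧ E) → (¬C ∨ ¬D))) ∨ ¬A) ∨ ¬B   [eliminate →]
≡ ¬(¬(¬(¬D ∨ C) ∨ ¬(C ∧ E) ∨ ¬C ∨ ¬D) ∨ ¬A) ∨ ¬B   [eliminate →]
≡ (¬¬(¬(¬D ∨ C) ∨ ¬(C ∧ E) ∨ ¬C ∨ ¬D) ∧ ¬¬A) ∨ ¬B   [De Morgan]
≡ ((¬(¬D ∨ C) ∨ ¬(C ∧ E) ∨ ¬C ∨ ¬D) ∧ ¬¬A) ∨ ¬B   [double negation]
≡ (((¬¬D ∧ ¬C) ∨ ¬(C ∧ E) ∨ ¬C ∨ ¬D) ∧ ¬¬A) ∨ ¬B   [De Morgan]
≡ (((D ∧ ¬C) ∨ ¬(C ∧ E) ∨ ¬C ∨ ¬D) ∧ ¬¬A) ∨ ¬B   [double negation]
≡ (((D ∧ ¬C) ∨ ¬C ∨ ¬E ∨ ¬C ∨ ¬D) ∧ ¬¬A) ∨ ¬B   [De Morgan]
≡ (((D ∧ ¬C) ∨ ¬C ∨ ¬E ∨ ¬C ∨ ¬D) ∧ A) ∨ ¬B   [double negation]
≡ (D ∧ ¬C ∧ A) ∨ (¬C ∧ A) ∨ (¬E ∧ A) ∨ (¬C ∧ A) ∨ (¬D ∧ A) ∨ ¬B   [distribute ∧ over ∨]
≡ (¬C ∧ A) ∨ (¬E ∧ A) ∨ (¬D ∧ A) ∨ ¬B   [simplify]

(¬C ∧ A) ∨ (¬E ∧ A) ∨ (¬D ∧ A) ∨ ¬B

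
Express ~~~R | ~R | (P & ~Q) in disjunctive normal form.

~~~R | ~R | (P & ~Q)
≡ ~R | ~R | (P & ~Q)
≡ ~R | (P & ~Q)

~R | (P & ~Q)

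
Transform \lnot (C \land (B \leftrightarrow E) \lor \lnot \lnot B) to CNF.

(\lnot C \lor B \lor E) \land \lnot B

\lnot (C \land (B \leftrightarrow E) \lor \lnot \lnot B)
≡ \lnot (C \land (B \to E) \land (E \to B) \lor \lnot \lnot B)   [eliminate \leftrightarrow]
≡ \lnot (C \land (\lnot B \lor E) \land (E \to B) \lor \lnot \lnot B)   [eliminate \to]
≡ \lnot (C \land (\lnot B \lor E) \land (\lnot E \lor B) \lor \lnot \lnot B)   [eliminate \to]
≡ \lnot (C \land (\lnot B \lor E) \land (\lnot E \lor B)) \land \lnot \lnot \lnot B   [De Morgan]
≡ (\lnot C \lor \lnot (\lnot B \lor E) \lor \lnot (\lnot E \lor B)) \land \lnot \lnot \lnot B   [De Morgan]
≡ (\lnot C \lor \lnot \lnot B \land \lnot E \lor \lnot (\lnot E \lor B)) \land \lnot \lnot \lnot B   [De Morgan]
≡ (\lnot C \lor B \land \lnot E \lor \lnot (\lnot E \lor B)) \land \lnot \lnot \lnot B   [double negation]
≡ (\lnot C \lor B \land \lnot E \lor \lnot \lnot E \land \lnot B) \land \lnot \lnot \lnot B   [De Morgan]
≡ (\lnot C \lor B \land \lnot E \lor E \land \lnot B) \land \lnot \lnot \lnot B   [double negation]
≡ (\lnot C \lor B \land \lnot E \lor E \land \lnot B) \land \lnot B   [double negation]
≡ (\lnot C \lor B \lor E) \land (\lnot C \lor B \lor \lnot B) \land (\lnot C \lor \lnot E \lor E) \land (\lnot C \lor \lnot E \lor \lnot B) \land \lnot B   [distribute \lor over \land]
≡ (\lnot C \lor B \lor E) \land \lnot B   [simplify]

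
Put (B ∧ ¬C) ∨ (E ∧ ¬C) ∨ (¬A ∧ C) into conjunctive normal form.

(B ∨ E ∨ ¬A) ∧ (B ∨ E ∨ C) ∧ (¬C ∨ ¬A)

(B ∧ ¬C) ∨ (E ∧ ¬C) ∨ (¬A ∧ C)
⇔ (B ∨ E ∨ ¬A) ∧ (B ∨ E ∨ C) ∧ (B ∨ ¬C ∨ ¬A) ∧ (B ∨ ¬C ∨ C) ∧ (¬C ∨ E ∨ ¬A) ∧ (¬C ∨ E ∨ C) ∧ (¬C ∨ ¬C ∨ ¬A) ∧ (¬C ∨ ¬C ∨ C)   (distribute ∨ over ∧)
⇔ (B ∨ E ∨ ¬A) ∧ (B ∨ E ∨ C) ∧ (¬C ∨ ¬A)   (simplify)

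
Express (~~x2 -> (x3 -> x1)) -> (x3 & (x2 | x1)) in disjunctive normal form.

(x3 & x2) | (x3 & x1)

(~~x2 -> (x3 -> x1)) -> (x3 & (x2 | x1))
⇔ ~(~~x2 -> (x3 -> x1)) | (x3 & (x2 | x1))   — eliminate ->
⇔ ~(~~~x2 | (x3 -> x1)) | (x3 & (x2 | x1))   — eliminate ->
⇔ ~(~~~x2 | ~x3 | x1) | (x3 & (x2 | x1))   — eliminate ->
⇔ (~~~~x2 & ~~x3 & ~x1) | (x3 & (x2 | x1))   — De Morgan
⇔ (~~x2 & ~~x3 & ~x1) | (x3 & (x2 | x1))   — double negation
⇔ (x2 & ~~x3 & ~x1) | (x3 & (x2 | x1))   — double negation
⇔ (x2 & x3 & ~x1) | (x3 & (x2 | x1))   — double negation
⇔ (x2 & x3 & ~x1) | (x3 & x2) | (x3 & x1)   — distribute & over |
⇔ (x3 & x2) | (x3 & x1)   — simplify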